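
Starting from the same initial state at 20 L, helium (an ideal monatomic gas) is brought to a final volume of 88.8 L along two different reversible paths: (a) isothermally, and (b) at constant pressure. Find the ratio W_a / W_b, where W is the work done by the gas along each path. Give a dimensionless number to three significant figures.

Path (a) isothermal: W = P₁V₁ ln(V₂/V₁) → W_a/(P₁V₁) = 1.491.
Path (b) isobaric: W = P₁(V₂ − V₁) → W_b/(P₁V₁) = 3.44.
W_a / W_b = 1.491 / 3.44 = 0.4333.

W_a / W_b ≈ 0.433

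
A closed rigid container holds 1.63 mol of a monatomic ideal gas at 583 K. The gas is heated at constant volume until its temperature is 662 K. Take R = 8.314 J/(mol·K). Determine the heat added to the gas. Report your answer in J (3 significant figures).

Constant volume ⇒ W = 0, so Q = ΔU = nCᵥΔT with Cᵥ = 3R/2 = 12.47 J/(mol·K).
ΔU = (1.63)(12.47)(662 − 583) = 1606 J.

Q ≈ 1610 J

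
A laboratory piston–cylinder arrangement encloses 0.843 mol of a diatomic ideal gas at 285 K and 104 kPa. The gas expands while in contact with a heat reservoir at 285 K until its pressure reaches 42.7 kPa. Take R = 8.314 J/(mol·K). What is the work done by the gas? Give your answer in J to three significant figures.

Isothermal process: W = nRT ln(V₂/V₁) = nRT ln(P₁/P₂).
W = (0.843)(8.314)(285) × ln(104/42.7)
  = 1997 × ln(2.436) = 1997 × 0.8902
W_by_gas = 1778 J.

W ≈ 1780 J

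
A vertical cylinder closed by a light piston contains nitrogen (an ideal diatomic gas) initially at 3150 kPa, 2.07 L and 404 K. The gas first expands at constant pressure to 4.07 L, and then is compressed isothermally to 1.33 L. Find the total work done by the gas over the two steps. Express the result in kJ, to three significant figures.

W_total ≈ -8.04 kJ

Step 1 (isobaric): W = PΔV = (3150 kPa)(4.07 − 2.07 L) = 6300 J.
After step 1: P = 3150 kPa, V = 4.07 L, T = 794.3 K.
Step 2 (isothermal): W = P₁V₁ ln(V₂/V₁) = (12820) ln(1.33/4.07) = -14339 J.
W_total = 6300 − 14339 = -8039 J.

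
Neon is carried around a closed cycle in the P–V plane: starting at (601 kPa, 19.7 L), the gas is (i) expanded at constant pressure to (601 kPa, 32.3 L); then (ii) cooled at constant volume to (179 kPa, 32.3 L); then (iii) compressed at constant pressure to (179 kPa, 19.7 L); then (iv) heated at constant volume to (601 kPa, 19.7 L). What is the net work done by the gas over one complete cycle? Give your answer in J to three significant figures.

Constant-volume legs do no work.
W(i) = (601)(32.3 − 19.7) = 7573 J; W(iii) = (179)(19.7 − 32.3) = -2255 J.
W_net = 7573 − 2255 = 5317 J (the clockwise enclosed area).

W_net ≈ 5320 J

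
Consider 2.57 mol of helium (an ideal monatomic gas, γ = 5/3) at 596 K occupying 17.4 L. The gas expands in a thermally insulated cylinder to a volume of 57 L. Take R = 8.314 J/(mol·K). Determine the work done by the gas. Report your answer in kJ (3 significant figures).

Adiabatic: TV^(γ−1) = const with γ = 5/3.
T₂ = T₁ (V₁/V₂)^(γ−1) = 596 × (17.4/57)^0.667 = 596 × 0.4534 = 270.2 K.
W_by = nCᵥ(T₁ − T₂) = (2.57)(12.47)(596 − 270.2) = 10442 J.

W ≈ 10.4 kJ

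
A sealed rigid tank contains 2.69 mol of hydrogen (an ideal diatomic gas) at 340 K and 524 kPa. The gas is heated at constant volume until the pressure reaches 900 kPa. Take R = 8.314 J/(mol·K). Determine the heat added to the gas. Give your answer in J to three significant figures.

Q ≈ 13600 J

Constant volume ⇒ W = 0, so Q = ΔU = nCᵥΔT with Cᵥ = 5R/2 = 20.79 J/(mol·K).
At constant V, T₂/T₁ = P₂/P₁ ⇒ ΔT = T₁(P₂/P₁ − 1) = 340·(900/524 − 1) = 244 K.
ΔU = (2.69)(20.79)(244) = 13641 J.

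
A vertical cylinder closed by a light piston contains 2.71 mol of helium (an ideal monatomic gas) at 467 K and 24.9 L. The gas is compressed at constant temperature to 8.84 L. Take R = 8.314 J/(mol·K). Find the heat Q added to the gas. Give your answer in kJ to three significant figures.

Isothermal ⇒ ΔU = 0, so Q = W = nRT ln(V₂/V₁).
Q = (2.71)(8.314)(467) ln(8.84/24.9) = 10522 × -1.036 = -10896 J.

Q ≈ -10.9 kJ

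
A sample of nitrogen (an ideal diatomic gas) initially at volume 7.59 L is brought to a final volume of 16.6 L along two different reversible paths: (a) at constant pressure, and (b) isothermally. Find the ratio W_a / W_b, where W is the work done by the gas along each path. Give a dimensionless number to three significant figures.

Path (a) isobaric: W = P₁(V₂ − V₁) → W_a/(P₁V₁) = 1.187.
Path (b) isothermal: W = P₁V₁ ln(V₂/V₁) → W_b/(P₁V₁) = 0.7826.
W_a / W_b = 1.187 / 0.7826 = 1.517.

W_a / W_b ≈ 1.52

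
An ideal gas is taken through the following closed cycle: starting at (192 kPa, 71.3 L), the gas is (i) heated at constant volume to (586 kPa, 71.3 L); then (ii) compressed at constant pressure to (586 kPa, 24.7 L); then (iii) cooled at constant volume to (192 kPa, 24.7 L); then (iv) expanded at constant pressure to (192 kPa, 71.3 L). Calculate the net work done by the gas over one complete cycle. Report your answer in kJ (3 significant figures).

Constant-volume legs do no work.
W(ii) = (586)(24.7 − 71.3) = -27308 J; W(iv) = (192)(71.3 − 24.7) = 8947 J.
W_net = -27308 + 8947 = -18360 J (the counter-clockwise enclosed area).

W_net ≈ -18.4 kJ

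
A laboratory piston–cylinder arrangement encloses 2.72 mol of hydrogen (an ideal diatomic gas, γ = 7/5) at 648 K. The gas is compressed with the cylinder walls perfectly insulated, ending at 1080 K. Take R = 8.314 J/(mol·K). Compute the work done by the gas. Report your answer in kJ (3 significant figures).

W ≈ -24.4 kJ

Adiabatic ⇒ Q = 0, so W_by = −ΔU = nCᵥ(T₁ − T₂).
Cᵥ = 5R/2 = 20.79 J/(mol·K).
W = (2.72)(20.79)(648 − 1080) = -24423 J.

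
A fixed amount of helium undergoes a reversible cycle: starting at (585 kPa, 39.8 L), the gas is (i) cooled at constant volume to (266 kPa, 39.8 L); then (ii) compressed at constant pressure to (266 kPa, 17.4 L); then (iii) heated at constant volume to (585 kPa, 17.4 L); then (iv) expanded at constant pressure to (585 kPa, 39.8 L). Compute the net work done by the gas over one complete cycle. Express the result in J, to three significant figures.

W_net ≈ 7150 J

Constant-volume legs do no work.
W(ii) = (266)(17.4 − 39.8) = -5958 J; W(iv) = (585)(39.8 − 17.4) = 13104 J.
W_net = -5958 + 13104 = 7146 J (the clockwise enclosed area).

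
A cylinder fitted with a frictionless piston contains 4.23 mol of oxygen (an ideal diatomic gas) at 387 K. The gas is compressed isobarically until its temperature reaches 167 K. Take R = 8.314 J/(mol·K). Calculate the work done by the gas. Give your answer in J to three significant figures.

W ≈ -7740 J

Isobaric: W = P ΔV = nR ΔT.
W = (4.23)(8.314)(167 − 387) = -7737 J.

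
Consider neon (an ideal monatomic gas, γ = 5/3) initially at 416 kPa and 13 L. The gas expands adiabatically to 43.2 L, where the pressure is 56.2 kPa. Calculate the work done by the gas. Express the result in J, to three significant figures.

W ≈ 4470 J

Adiabatic: W = (P₁V₁ − P₂V₂)/(γ − 1) with γ = 5/3.
P₁V₁ = 5408 J, P₂V₂ = 2428 J.
W = (5408 − 2428) / 0.6667 = 4470 J.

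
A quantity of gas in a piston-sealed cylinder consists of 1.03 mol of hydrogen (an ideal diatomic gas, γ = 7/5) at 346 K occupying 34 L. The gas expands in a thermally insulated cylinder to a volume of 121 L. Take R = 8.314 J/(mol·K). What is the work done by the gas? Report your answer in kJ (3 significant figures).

W ≈ 2.95 kJ

Adiabatic: TV^(γ−1) = const with γ = 7/5.
T₂ = T₁ (V₁/V₂)^(γ−1) = 346 × (34/121)^0.4 = 346 × 0.6018 = 208.2 K.
W_by = nCᵥ(T₁ − T₂) = (1.03)(20.79)(346 − 208.2) = 2949 J.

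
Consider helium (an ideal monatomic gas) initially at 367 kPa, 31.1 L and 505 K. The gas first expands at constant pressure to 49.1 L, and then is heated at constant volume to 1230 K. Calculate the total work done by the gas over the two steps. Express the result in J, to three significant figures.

Step 1 (isobaric): W = PΔV = (367 kPa)(49.1 − 31.1 L) = 6606 J.
Step 2 (isochoric): W = 0 (constant volume).
W_total = 6606 + 0 = 6606 J.

W_total ≈ 6610 J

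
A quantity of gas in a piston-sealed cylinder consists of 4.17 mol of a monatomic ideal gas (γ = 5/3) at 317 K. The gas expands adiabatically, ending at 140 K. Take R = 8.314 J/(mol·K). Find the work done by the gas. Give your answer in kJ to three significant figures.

Adiabatic ⇒ Q = 0, so W_by = −ΔU = nCᵥ(T₁ − T₂).
Cᵥ = 3R/2 = 12.47 J/(mol·K).
W = (4.17)(12.47)(317 − 140) = 9205 J.

W ≈ 9.20 kJ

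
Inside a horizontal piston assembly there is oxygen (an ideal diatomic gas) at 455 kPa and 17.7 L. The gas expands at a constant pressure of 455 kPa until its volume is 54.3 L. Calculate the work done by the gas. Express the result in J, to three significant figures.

W ≈ 16700 J

Isobaric: W = P ΔV.
W = (455 kPa)(54.3 − 17.7 L) = (455)(36.6) = 16653 J.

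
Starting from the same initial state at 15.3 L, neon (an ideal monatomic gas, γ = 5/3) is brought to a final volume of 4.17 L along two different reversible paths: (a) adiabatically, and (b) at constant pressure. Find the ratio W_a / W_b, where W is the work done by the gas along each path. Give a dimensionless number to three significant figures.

W_a / W_b ≈ 2.84

Path (a) adiabatic: W = P₁V₁(1 − (V₁/V₂)^(γ−1))/(γ−1) → W_a/(P₁V₁) = -2.068.
Path (b) isobaric: W = P₁(V₂ − V₁) → W_b/(P₁V₁) = -0.7275.
W_a / W_b = -2.068 / -0.7275 = 2.843.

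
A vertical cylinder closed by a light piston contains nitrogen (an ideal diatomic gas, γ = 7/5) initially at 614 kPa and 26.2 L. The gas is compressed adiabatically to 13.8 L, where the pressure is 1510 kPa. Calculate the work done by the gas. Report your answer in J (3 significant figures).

W ≈ -11900 J

Adiabatic: W = (P₁V₁ − P₂V₂)/(γ − 1) with γ = 7/5.
P₁V₁ = 16087 J, P₂V₂ = 20838 J.
W = (16087 − 20838) / 0.4 = -11878 J.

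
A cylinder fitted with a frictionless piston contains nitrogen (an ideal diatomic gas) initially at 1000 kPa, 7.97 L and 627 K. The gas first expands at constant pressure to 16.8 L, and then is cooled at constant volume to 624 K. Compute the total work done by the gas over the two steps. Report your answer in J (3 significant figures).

W_total ≈ 8830 J

Step 1 (isobaric): W = PΔV = (1000 kPa)(16.8 − 7.97 L) = 8830 J.
Step 2 (isochoric): W = 0 (constant volume).
W_total = 8830 + 0 = 8830 J.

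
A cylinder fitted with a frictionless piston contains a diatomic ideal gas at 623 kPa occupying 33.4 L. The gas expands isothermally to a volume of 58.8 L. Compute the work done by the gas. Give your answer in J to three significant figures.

W ≈ 11800 J

Isothermal: W = nRT ln(V₂/V₁) = P₁V₁ ln(V₂/V₁).
P₁V₁ = (623 kPa)(33.4 L) = 20808 J.
W = 20808 × ln(58.8/33.4) = 20808 × 0.5656
W_by_gas = 11769 J.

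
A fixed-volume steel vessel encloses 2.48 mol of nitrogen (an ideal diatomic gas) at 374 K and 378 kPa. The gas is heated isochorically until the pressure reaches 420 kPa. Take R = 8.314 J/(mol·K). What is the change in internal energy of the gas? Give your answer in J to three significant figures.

ΔU ≈ 2140 J

Constant volume ⇒ W = 0, so Q = ΔU = nCᵥΔT with Cᵥ = 5R/2 = 20.79 J/(mol·K).
At constant V, T₂/T₁ = P₂/P₁ ⇒ ΔT = T₁(P₂/P₁ − 1) = 374·(420/378 − 1) = 41.56 K.
ΔU = (2.48)(20.79)(41.56) = 2142 J.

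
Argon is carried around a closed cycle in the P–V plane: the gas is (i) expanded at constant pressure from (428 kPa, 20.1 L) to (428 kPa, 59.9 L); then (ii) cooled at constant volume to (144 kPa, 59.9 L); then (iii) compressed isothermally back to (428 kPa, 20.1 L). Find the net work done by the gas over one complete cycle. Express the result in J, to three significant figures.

Leg (i): W = PΔV = (428)(59.9 − 20.1) = 17034 J.
Leg (ii): W = 0.
Leg (iii): W = PᵢVᵢ ln(V_f/Vᵢ) = (8626) ln(20.1/59.9) = -9419 J.
W_net = 17034 − 9419 = 7616 J.

W_net ≈ 7620 J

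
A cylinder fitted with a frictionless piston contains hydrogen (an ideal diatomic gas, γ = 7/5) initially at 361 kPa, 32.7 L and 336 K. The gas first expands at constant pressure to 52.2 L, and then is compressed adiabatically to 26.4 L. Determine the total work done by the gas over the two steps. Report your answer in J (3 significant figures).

W_total ≈ -7730 J

Step 1 (isobaric): W = PΔV = (361 kPa)(52.2 − 32.7 L) = 7040 J.
After step 1: P = 361 kPa, V = 52.2 L, T = 536.4 K.
Step 2 (adiabatic): W = (P₁V₁ − P₂V₂)/(γ−1) = (18844 − 24752)/0.4 = -14769 J.
W_total = 7040 − 14769 = -7729 J.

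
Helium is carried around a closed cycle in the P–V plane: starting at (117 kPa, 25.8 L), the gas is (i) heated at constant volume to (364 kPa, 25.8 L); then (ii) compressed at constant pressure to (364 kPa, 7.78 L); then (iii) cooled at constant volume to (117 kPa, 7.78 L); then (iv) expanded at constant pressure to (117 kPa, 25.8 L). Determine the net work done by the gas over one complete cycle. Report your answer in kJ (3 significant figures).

Constant-volume legs do no work.
W(ii) = (364)(7.78 − 25.8) = -6559 J; W(iv) = (117)(25.8 − 7.78) = 2108 J.
W_net = -6559 + 2108 = -4451 J (the counter-clockwise enclosed area).

W_net ≈ -4.45 kJ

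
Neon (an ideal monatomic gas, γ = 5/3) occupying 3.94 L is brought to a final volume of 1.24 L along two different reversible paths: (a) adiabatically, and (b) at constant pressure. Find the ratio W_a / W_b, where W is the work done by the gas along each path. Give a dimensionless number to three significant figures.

Path (a) adiabatic: W = P₁V₁(1 − (V₁/V₂)^(γ−1))/(γ−1) → W_a/(P₁V₁) = -1.742.
Path (b) isobaric: W = P₁(V₂ − V₁) → W_b/(P₁V₁) = -0.6853.
W_a / W_b = -1.742 / -0.6853 = 2.542.

W_a / W_b ≈ 2.54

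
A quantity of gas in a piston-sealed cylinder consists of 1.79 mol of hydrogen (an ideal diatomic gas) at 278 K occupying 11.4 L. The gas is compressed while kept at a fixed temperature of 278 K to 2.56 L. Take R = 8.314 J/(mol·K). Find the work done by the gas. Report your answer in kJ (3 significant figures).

Isothermal: W = nRT ln(V₂/V₁).
W = (1.79)(8.314)(278) × ln(2.56/11.4)
  = 4137 × -1.494
W_by_gas = -6179 J.

W ≈ -6.18 kJ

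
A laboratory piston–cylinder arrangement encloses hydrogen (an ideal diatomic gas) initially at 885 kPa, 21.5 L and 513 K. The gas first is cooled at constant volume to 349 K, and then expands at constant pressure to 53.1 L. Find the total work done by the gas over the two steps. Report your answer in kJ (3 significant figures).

Step 1 (isochoric): W = 0 (constant volume).
After step 1: P = 602.1 kPa (V unchanged).
Step 2 (isobaric): W = PΔV = (602.1 kPa)(53.1 − 21.5 L) = 19026 J.
W_total = 0 + 19026 = 19026 J.

W_total ≈ 19.0 kJ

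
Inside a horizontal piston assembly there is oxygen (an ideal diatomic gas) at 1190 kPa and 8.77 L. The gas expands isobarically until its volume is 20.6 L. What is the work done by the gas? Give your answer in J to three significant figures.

Isobaric: W = P ΔV.
W = (1190 kPa)(20.6 − 8.77 L) = (1190)(11.83) = 14078 J.

W ≈ 14100 J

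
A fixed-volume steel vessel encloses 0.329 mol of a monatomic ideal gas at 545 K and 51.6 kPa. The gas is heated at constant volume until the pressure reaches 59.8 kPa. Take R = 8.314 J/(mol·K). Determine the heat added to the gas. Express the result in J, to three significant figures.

Q ≈ 355 J

Constant volume ⇒ W = 0, so Q = ΔU = nCᵥΔT with Cᵥ = 3R/2 = 12.47 J/(mol·K).
At constant V, T₂/T₁ = P₂/P₁ ⇒ ΔT = T₁(P₂/P₁ − 1) = 545·(59.8/51.6 − 1) = 86.61 K.
ΔU = (0.329)(12.47)(86.61) = 355.4 J.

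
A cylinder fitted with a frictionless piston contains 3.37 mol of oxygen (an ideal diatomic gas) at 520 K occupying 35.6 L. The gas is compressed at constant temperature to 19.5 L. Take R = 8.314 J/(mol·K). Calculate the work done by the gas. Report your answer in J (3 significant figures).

Isothermal: W = nRT ln(V₂/V₁).
W = (3.37)(8.314)(520) × ln(19.5/35.6)
  = 14569 × -0.6019
W_by_gas = -8770 J.

W ≈ -8770 J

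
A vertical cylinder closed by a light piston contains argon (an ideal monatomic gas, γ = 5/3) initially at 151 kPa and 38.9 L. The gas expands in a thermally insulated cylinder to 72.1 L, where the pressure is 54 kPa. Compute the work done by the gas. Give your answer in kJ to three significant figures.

Adiabatic: W = (P₁V₁ − P₂V₂)/(γ − 1) with γ = 5/3.
P₁V₁ = 5874 J, P₂V₂ = 3893 J.
W = (5874 − 3893) / 0.6667 = 2971 J.

W ≈ 2.97 kJ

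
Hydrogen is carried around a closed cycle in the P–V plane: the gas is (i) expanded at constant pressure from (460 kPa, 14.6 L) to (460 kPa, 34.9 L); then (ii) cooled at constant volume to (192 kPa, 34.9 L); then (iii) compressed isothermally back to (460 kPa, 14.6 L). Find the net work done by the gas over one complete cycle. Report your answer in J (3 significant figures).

W_net ≈ 3500 J

Leg (i): W = PΔV = (460)(34.9 − 14.6) = 9338 J.
Leg (ii): W = 0.
Leg (iii): W = PᵢVᵢ ln(V_f/Vᵢ) = (6701) ln(14.6/34.9) = -5840 J.
W_net = 9338 − 5840 = 3498 J.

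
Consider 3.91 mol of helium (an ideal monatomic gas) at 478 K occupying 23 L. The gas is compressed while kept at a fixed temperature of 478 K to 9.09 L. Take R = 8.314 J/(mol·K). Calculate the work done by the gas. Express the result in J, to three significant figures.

W ≈ -14400 J

Isothermal: W = nRT ln(V₂/V₁).
W = (3.91)(8.314)(478) × ln(9.09/23)
  = 15539 × -0.9283
W_by_gas = -14425 J.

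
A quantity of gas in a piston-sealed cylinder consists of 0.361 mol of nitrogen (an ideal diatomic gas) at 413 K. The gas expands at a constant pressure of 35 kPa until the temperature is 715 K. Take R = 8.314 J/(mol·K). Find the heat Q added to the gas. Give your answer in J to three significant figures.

Q ≈ 3170 J

Isobaric: W = nRΔT = (0.361)(8.314)(302) = 906.4 J.
ΔU = nCᵥΔT with Cᵥ = 5R/2: ΔU = (0.361)(20.79)(302) = 2266 J.
Q = ΔU + W = 2266 + 906.4 = 3172 J.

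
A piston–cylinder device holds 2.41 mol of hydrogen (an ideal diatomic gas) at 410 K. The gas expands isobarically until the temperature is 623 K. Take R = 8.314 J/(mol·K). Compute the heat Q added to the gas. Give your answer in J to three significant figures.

Isobaric: W = nRΔT = (2.41)(8.314)(213) = 4268 J.
ΔU = nCᵥΔT with Cᵥ = 5R/2: ΔU = (2.41)(20.79)(213) = 10670 J.
Q = ΔU + W = 10670 + 4268 = 14937 J.

Q ≈ 14900 J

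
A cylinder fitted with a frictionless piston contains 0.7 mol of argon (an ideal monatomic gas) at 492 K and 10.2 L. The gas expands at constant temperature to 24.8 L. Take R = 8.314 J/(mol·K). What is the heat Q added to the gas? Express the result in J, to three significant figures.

Isothermal ⇒ ΔU = 0, so Q = W = nRT ln(V₂/V₁).
Q = (0.7)(8.314)(492) ln(24.8/10.2) = 2863 × 0.8885 = 2544 J.

Q ≈ 2540 J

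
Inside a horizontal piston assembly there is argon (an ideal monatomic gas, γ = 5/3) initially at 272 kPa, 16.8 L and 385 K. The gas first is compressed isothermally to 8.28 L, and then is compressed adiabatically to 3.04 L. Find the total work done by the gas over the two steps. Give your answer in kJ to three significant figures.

Step 1 (isothermal): W = P₁V₁ ln(V₂/V₁) = (4570) ln(8.28/16.8) = -3233 J.
After step 1: P = 551.9 kPa, V = 8.28 L, T = 385 K.
Step 2 (adiabatic): W = (P₁V₁ − P₂V₂)/(γ−1) = (4570 − 8912)/0.667 = -6514 J.
W_total = -3233 − 6514 = -9747 J.

W_total ≈ -9.75 kJ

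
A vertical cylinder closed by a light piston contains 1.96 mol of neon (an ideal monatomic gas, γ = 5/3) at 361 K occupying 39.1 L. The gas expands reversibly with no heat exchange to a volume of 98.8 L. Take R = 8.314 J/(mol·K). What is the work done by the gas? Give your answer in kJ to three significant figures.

Adiabatic: TV^(γ−1) = const with γ = 5/3.
T₂ = T₁ (V₁/V₂)^(γ−1) = 361 × (39.1/98.8)^0.667 = 361 × 0.539 = 194.6 K.
W_by = nCᵥ(T₁ − T₂) = (1.96)(12.47)(361 − 194.6) = 4068 J.

W ≈ 4.07 kJ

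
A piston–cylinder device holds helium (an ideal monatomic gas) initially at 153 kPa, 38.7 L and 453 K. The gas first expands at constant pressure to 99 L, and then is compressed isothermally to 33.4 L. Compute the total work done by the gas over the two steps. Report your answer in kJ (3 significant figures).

W_total ≈ -7.23 kJ

Step 1 (isobaric): W = PΔV = (153 kPa)(99 − 38.7 L) = 9226 J.
After step 1: P = 153 kPa, V = 99 L, T = 1159 K.
Step 2 (isothermal): W = P₁V₁ ln(V₂/V₁) = (15147) ln(33.4/99) = -16458 J.
W_total = 9226 − 16458 = -7232 J.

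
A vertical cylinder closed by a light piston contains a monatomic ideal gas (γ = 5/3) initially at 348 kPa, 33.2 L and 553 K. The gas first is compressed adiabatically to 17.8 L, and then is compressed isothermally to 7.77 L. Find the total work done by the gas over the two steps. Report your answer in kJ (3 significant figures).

W_total ≈ -23.4 kJ

Step 1 (adiabatic): W = (P₁V₁ − P₂V₂)/(γ−1) = (11554 − 17506)/0.667 = -8929 J.
After step 1: P = 983.5 kPa, V = 17.8 L, T = 837.9 K.
Step 2 (isothermal): W = P₁V₁ ln(V₂/V₁) = (17506) ln(7.77/17.8) = -14512 J.
W_total = -8929 − 14512 = -23441 J.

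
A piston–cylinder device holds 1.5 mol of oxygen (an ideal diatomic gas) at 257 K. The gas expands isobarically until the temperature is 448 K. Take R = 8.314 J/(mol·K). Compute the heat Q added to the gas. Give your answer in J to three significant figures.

Q ≈ 8340 J

Isobaric: W = nRΔT = (1.5)(8.314)(191) = 2382 J.
ΔU = nCᵥΔT with Cᵥ = 5R/2: ΔU = (1.5)(20.79)(191) = 5955 J.
Q = ΔU + W = 5955 + 2382 = 8337 J.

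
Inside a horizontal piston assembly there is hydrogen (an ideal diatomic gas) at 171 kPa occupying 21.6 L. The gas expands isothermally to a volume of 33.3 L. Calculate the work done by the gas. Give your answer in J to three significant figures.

W ≈ 1600 J

Isothermal: W = nRT ln(V₂/V₁) = P₁V₁ ln(V₂/V₁).
P₁V₁ = (171 kPa)(21.6 L) = 3694 J.
W = 3694 × ln(33.3/21.6) = 3694 × 0.4329
W_by_gas = 1599 J.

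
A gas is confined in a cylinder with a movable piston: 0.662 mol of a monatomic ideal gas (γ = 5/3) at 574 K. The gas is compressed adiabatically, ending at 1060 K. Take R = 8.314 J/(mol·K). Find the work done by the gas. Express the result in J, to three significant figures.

W ≈ -4010 J

Adiabatic ⇒ Q = 0, so W_by = −ΔU = nCᵥ(T₁ − T₂).
Cᵥ = 3R/2 = 12.47 J/(mol·K).
W = (0.662)(12.47)(574 − 1060) = -4012 J.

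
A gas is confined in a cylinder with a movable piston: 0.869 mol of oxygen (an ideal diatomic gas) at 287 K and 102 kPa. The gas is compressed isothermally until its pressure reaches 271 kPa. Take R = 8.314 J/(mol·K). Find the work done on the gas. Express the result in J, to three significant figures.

W ≈ 2030 J

Isothermal process: W = nRT ln(V₂/V₁) = nRT ln(P₁/P₂).
W = (0.869)(8.314)(287) × ln(102/271)
  = 2074 × ln(0.3764) = 2074 × -0.9771
W_by_gas = -2026 J; work on gas = −W_by = 2026 J.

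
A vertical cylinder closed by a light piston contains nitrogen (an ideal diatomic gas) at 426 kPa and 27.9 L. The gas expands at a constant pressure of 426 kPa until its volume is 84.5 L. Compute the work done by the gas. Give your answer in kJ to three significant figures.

Isobaric: W = P ΔV.
W = (426 kPa)(84.5 − 27.9 L) = (426)(56.6) = 24112 J.

W ≈ 24.1 kJ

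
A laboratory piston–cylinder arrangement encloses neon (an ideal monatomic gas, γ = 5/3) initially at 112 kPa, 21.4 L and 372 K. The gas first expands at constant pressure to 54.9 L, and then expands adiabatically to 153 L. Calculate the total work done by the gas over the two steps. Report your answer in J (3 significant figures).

W_total ≈ 8320 J

Step 1 (isobaric): W = PΔV = (112 kPa)(54.9 − 21.4 L) = 3752 J.
After step 1: P = 112 kPa, V = 54.9 L, T = 954.3 K.
Step 2 (adiabatic): W = (P₁V₁ − P₂V₂)/(γ−1) = (6149 − 3105)/0.667 = 4566 J.
W_total = 3752 + 4566 = 8318 J.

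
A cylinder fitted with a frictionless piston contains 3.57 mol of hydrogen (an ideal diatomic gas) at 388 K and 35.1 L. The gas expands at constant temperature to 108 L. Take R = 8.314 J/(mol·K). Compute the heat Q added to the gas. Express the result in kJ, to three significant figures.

Q ≈ 12.9 kJ

Isothermal ⇒ ΔU = 0, so Q = W = nRT ln(V₂/V₁).
Q = (3.57)(8.314)(388) ln(108/35.1) = 11516 × 1.124 = 12943 J.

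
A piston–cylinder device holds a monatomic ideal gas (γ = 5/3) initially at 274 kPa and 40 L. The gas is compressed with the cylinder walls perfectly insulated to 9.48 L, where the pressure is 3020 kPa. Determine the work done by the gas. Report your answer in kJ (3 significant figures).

Adiabatic: W = (P₁V₁ − P₂V₂)/(γ − 1) with γ = 5/3.
P₁V₁ = 10960 J, P₂V₂ = 28630 J.
W = (10960 − 28630) / 0.6667 = -26504 J.

W ≈ -26.5 kJ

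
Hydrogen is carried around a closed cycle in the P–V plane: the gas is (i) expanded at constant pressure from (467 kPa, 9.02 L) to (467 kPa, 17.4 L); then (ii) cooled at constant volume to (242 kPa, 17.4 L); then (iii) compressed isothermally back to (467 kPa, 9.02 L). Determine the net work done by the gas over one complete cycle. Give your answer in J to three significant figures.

W_net ≈ 1150 J

Leg (i): W = PΔV = (467)(17.4 − 9.02) = 3913 J.
Leg (ii): W = 0.
Leg (iii): W = PᵢVᵢ ln(V_f/Vᵢ) = (4211) ln(9.02/17.4) = -2767 J.
W_net = 3913 − 2767 = 1147 J.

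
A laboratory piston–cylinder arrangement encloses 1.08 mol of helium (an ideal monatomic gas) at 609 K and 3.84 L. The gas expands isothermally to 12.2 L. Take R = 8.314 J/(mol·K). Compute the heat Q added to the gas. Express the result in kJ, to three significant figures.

Q ≈ 6.32 kJ

Isothermal ⇒ ΔU = 0, so Q = W = nRT ln(V₂/V₁).
Q = (1.08)(8.314)(609) ln(12.2/3.84) = 5468 × 1.156 = 6321 J.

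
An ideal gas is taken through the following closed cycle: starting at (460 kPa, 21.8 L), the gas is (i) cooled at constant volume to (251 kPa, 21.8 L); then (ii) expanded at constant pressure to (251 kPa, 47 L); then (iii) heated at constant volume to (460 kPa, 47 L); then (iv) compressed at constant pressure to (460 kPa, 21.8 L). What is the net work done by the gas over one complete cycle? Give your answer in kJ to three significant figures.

Constant-volume legs do no work.
W(ii) = (251)(47 − 21.8) = 6325 J; W(iv) = (460)(21.8 − 47) = -11592 J.
W_net = 6325 − 11592 = -5267 J (the counter-clockwise enclosed area).

W_net ≈ -5.27 kJ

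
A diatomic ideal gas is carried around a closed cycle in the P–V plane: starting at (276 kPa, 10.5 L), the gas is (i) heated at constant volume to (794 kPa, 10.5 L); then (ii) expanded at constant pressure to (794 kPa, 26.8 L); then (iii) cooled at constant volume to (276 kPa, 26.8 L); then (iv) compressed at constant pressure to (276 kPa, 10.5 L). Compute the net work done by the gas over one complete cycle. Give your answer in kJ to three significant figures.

W_net ≈ 8.44 kJ

Constant-volume legs do no work.
W(ii) = (794)(26.8 − 10.5) = 12942 J; W(iv) = (276)(10.5 − 26.8) = -4499 J.
W_net = 12942 − 4499 = 8443 J (the clockwise enclosed area).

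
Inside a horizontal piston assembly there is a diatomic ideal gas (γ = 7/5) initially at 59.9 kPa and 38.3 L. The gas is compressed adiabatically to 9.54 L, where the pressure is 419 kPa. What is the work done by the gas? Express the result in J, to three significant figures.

Adiabatic: W = (P₁V₁ − P₂V₂)/(γ − 1) with γ = 7/5.
P₁V₁ = 2294 J, P₂V₂ = 3997 J.
W = (2294 − 3997) / 0.4 = -4258 J.

W ≈ -4260 J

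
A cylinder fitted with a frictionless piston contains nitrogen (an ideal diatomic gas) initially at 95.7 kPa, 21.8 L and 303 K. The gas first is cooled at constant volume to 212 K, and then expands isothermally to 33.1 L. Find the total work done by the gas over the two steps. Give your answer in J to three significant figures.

W_total ≈ 610 J

Step 1 (isochoric): W = 0 (constant volume).
After step 1: P = 66.96 kPa (V unchanged).
Step 2 (isothermal): W = P₁V₁ ln(V₂/V₁) = (1460) ln(33.1/21.8) = 609.6 J.
W_total = 0 + 609.6 = 609.6 J.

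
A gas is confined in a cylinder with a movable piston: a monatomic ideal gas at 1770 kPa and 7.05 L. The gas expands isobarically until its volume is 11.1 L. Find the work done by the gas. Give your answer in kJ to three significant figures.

Isobaric: W = P ΔV.
W = (1770 kPa)(11.1 − 7.05 L) = (1770)(4.05) = 7168 J.

W ≈ 7.17 kJ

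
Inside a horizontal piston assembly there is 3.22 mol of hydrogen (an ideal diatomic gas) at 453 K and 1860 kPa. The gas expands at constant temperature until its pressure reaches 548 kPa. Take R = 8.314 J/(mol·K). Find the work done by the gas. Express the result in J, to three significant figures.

Isothermal process: W = nRT ln(V₂/V₁) = nRT ln(P₁/P₂).
W = (3.22)(8.314)(453) × ln(1860/548)
  = 12127 × ln(3.394) = 12127 × 1.222
W_by_gas = 14820 J.

W ≈ 14800 J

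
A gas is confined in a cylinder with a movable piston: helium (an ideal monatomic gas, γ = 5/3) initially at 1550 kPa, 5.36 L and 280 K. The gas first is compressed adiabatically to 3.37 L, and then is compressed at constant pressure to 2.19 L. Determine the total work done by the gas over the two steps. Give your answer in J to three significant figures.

Step 1 (adiabatic): W = (P₁V₁ − P₂V₂)/(γ−1) = (8308 − 11320)/0.667 = -4518 J.
After step 1: P = 3359 kPa, V = 3.37 L, T = 381.5 K.
Step 2 (isobaric): W = PΔV = (3359 kPa)(2.19 − 3.37 L) = -3964 J.
W_total = -4518 − 3964 = -8482 J.

W_total ≈ -8480 J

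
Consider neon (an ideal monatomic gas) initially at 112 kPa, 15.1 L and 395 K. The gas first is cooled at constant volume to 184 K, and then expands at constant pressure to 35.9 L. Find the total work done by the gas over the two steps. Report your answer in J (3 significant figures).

Step 1 (isochoric): W = 0 (constant volume).
After step 1: P = 52.17 kPa (V unchanged).
Step 2 (isobaric): W = PΔV = (52.17 kPa)(35.9 − 15.1 L) = 1085 J.
W_total = 0 + 1085 = 1085 J.

W_total ≈ 1090 J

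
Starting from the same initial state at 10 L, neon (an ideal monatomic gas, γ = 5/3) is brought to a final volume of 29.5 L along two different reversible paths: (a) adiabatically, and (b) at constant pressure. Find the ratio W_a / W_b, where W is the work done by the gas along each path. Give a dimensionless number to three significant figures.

W_a / W_b ≈ 0.395

Path (a) adiabatic: W = P₁V₁(1 − (V₁/V₂)^(γ−1))/(γ−1) → W_a/(P₁V₁) = 0.7707.
Path (b) isobaric: W = P₁(V₂ − V₁) → W_b/(P₁V₁) = 1.95.
W_a / W_b = 0.7707 / 1.95 = 0.3953.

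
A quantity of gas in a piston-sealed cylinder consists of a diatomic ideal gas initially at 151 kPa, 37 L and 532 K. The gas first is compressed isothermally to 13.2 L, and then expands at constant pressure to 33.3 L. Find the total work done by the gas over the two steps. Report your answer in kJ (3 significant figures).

W_total ≈ 2.75 kJ

Step 1 (isothermal): W = P₁V₁ ln(V₂/V₁) = (5587) ln(13.2/37) = -5759 J.
After step 1: P = 423.3 kPa, V = 13.2 L, T = 532 K.
Step 2 (isobaric): W = PΔV = (423.3 kPa)(33.3 − 13.2 L) = 8507 J.
W_total = -5759 + 8507 = 2749 J.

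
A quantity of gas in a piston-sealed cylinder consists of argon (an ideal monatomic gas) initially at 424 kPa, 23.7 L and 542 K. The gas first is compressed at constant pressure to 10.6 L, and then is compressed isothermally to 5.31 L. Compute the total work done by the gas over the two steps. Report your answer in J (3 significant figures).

W_total ≈ -8660 J

Step 1 (isobaric): W = PΔV = (424 kPa)(10.6 − 23.7 L) = -5554 J.
After step 1: P = 424 kPa, V = 10.6 L, T = 242.4 K.
Step 2 (isothermal): W = P₁V₁ ln(V₂/V₁) = (4494) ln(5.31/10.6) = -3107 J.
W_total = -5554 − 3107 = -8661 J.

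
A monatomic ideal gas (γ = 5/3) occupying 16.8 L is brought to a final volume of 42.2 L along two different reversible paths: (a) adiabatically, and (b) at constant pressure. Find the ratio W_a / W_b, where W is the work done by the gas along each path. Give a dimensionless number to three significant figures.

Path (a) adiabatic: W = P₁V₁(1 − (V₁/V₂)^(γ−1))/(γ−1) → W_a/(P₁V₁) = 0.6882.
Path (b) isobaric: W = P₁(V₂ − V₁) → W_b/(P₁V₁) = 1.512.
W_a / W_b = 0.6882 / 1.512 = 0.4552.

W_a / W_b ≈ 0.455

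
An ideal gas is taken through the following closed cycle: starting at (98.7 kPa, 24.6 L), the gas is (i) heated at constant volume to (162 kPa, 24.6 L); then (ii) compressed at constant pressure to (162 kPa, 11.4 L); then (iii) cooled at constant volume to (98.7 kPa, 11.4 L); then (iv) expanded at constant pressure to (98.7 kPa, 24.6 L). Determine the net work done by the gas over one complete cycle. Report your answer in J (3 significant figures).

Constant-volume legs do no work.
W(ii) = (162)(11.4 − 24.6) = -2138 J; W(iv) = (98.7)(24.6 − 11.4) = 1303 J.
W_net = -2138 + 1303 = -835.6 J (the counter-clockwise enclosed area).

W_net ≈ -836 J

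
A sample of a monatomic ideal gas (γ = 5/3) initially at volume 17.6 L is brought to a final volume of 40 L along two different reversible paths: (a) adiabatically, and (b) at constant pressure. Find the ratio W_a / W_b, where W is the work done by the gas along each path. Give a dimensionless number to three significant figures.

Path (a) adiabatic: W = P₁V₁(1 − (V₁/V₂)^(γ−1))/(γ−1) → W_a/(P₁V₁) = 0.6323.
Path (b) isobaric: W = P₁(V₂ − V₁) → W_b/(P₁V₁) = 1.273.
W_a / W_b = 0.6323 / 1.273 = 0.4968.

W_a / W_b ≈ 0.497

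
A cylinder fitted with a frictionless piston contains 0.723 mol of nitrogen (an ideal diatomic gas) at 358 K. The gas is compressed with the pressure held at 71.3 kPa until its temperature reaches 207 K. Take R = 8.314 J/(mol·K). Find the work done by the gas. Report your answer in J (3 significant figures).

W ≈ -908 J

Isobaric: W = P ΔV = nR ΔT.
W = (0.723)(8.314)(207 − 358) = -907.7 J.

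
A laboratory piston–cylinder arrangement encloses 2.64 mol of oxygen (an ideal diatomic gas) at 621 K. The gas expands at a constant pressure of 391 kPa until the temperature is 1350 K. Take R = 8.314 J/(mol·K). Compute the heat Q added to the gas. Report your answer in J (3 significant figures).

Q ≈ 56000 J

Isobaric: W = nRΔT = (2.64)(8.314)(729) = 16001 J.
ΔU = nCᵥΔT with Cᵥ = 5R/2: ΔU = (2.64)(20.79)(729) = 40002 J.
Q = ΔU + W = 40002 + 16001 = 56003 J.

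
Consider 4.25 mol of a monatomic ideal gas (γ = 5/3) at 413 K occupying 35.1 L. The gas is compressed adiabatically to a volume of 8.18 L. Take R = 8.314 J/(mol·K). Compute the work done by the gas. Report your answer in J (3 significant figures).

Adiabatic: TV^(γ−1) = const with γ = 5/3.
T₂ = T₁ (V₁/V₂)^(γ−1) = 413 × (35.1/8.18)^0.667 = 413 × 2.641 = 1091 K.
W_by = nCᵥ(T₁ − T₂) = (4.25)(12.47)(413 − 1091) = -35912 J.

W ≈ -35900 J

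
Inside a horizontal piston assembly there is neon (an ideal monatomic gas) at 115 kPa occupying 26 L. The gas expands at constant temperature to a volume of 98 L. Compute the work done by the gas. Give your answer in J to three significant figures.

W ≈ 3970 J

Isothermal: W = nRT ln(V₂/V₁) = P₁V₁ ln(V₂/V₁).
P₁V₁ = (115 kPa)(26 L) = 2990 J.
W = 2990 × ln(98/26) = 2990 × 1.327
W_by_gas = 3967 J.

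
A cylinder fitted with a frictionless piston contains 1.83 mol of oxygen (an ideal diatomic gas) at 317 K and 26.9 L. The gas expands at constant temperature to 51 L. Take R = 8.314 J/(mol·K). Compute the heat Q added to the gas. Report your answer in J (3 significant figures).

Q ≈ 3090 J

Isothermal ⇒ ΔU = 0, so Q = W = nRT ln(V₂/V₁).
Q = (1.83)(8.314)(317) ln(51/26.9) = 4823 × 0.6397 = 3085 J.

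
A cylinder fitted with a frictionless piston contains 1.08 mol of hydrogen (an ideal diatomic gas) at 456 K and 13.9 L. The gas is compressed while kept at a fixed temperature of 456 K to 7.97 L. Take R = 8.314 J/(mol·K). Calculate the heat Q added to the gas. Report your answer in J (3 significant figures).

Isothermal ⇒ ΔU = 0, so Q = W = nRT ln(V₂/V₁).
Q = (1.08)(8.314)(456) ln(7.97/13.9) = 4094 × -0.5562 = -2277 J.

Q ≈ -2280 J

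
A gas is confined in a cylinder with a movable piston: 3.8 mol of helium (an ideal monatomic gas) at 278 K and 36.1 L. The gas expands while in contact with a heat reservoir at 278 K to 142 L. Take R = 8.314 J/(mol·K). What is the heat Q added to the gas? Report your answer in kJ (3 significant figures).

Q ≈ 12.0 kJ

Isothermal ⇒ ΔU = 0, so Q = W = nRT ln(V₂/V₁).
Q = (3.8)(8.314)(278) ln(142/36.1) = 8783 × 1.37 = 12028 J.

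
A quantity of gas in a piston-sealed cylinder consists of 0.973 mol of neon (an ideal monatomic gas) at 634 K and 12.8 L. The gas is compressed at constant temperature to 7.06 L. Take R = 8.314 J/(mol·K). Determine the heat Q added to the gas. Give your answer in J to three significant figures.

Isothermal ⇒ ΔU = 0, so Q = W = nRT ln(V₂/V₁).
Q = (0.973)(8.314)(634) ln(7.06/12.8) = 5129 × -0.595 = -3052 J.

Q ≈ -3050 J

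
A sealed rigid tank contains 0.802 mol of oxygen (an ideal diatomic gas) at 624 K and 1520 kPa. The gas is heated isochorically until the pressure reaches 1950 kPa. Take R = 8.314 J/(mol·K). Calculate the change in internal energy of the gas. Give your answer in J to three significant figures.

ΔU ≈ 2940 J

Constant volume ⇒ W = 0, so Q = ΔU = nCᵥΔT with Cᵥ = 5R/2 = 20.79 J/(mol·K).
At constant V, T₂/T₁ = P₂/P₁ ⇒ ΔT = T₁(P₂/P₁ − 1) = 624·(1950/1520 − 1) = 176.5 K.
ΔU = (0.802)(20.79)(176.5) = 2943 J.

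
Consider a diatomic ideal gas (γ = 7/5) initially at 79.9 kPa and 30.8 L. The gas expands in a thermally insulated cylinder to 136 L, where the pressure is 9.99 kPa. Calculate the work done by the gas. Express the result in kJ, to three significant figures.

Adiabatic: W = (P₁V₁ − P₂V₂)/(γ − 1) with γ = 7/5.
P₁V₁ = 2461 J, P₂V₂ = 1359 J.
W = (2461 − 1359) / 0.4 = 2756 J.

W ≈ 2.76 kJ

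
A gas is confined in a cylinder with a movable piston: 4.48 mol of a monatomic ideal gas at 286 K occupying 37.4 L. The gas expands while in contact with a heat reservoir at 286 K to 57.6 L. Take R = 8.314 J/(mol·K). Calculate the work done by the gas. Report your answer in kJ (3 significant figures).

W ≈ 4.60 kJ

Isothermal: W = nRT ln(V₂/V₁).
W = (4.48)(8.314)(286) × ln(57.6/37.4)
  = 10653 × 0.4319
W_by_gas = 4600 J.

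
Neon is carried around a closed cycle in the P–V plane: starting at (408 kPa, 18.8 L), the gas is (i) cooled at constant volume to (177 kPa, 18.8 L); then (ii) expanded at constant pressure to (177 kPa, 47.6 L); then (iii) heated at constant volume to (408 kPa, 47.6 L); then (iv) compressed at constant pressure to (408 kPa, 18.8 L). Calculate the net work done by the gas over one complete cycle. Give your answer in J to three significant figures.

W_net ≈ -6650 J

Constant-volume legs do no work.
W(ii) = (177)(47.6 − 18.8) = 5098 J; W(iv) = (408)(18.8 − 47.6) = -11750 J.
W_net = 5098 − 11750 = -6653 J (the counter-clockwise enclosed area).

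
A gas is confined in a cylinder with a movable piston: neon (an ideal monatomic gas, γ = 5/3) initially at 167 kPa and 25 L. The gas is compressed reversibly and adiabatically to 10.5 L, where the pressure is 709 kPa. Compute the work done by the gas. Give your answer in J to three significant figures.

W ≈ -4900 J

Adiabatic: W = (P₁V₁ − P₂V₂)/(γ − 1) with γ = 5/3.
P₁V₁ = 4175 J, P₂V₂ = 7444 J.
W = (4175 − 7444) / 0.6667 = -4904 J.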